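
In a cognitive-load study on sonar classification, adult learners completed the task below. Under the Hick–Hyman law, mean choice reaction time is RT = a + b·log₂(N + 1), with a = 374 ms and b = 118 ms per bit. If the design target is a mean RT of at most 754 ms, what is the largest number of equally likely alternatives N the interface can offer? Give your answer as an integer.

8

Set 374 + 118·log₂(N + 1) ≤ 754.
log₂(N + 1) ≤ (754 − 374) / 118 = 3.2203.
N + 1 ≤ 2^3.2203 = 9.3198.
N ≤ 8.3198, so the largest integer N is 8.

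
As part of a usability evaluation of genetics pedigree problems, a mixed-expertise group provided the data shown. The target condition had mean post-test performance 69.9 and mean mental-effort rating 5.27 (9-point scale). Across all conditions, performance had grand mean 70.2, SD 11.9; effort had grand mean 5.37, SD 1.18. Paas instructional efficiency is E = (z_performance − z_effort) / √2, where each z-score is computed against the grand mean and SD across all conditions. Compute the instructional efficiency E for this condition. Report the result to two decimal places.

0.04

z_performance = (69.9 − 70.2) / 11.9 = -0.3000 / 11.9 = -0.0252.
z_effort = (5.27 − 5.37) / 1.18 = -0.1000 / 1.18 = -0.0847.
z_P − z_E = -0.0252 − (-0.0847) = 0.0595.
E = 0.0595 / √2 = 0.0595 / 1.41421 = 0.0421 ≈ 0.04.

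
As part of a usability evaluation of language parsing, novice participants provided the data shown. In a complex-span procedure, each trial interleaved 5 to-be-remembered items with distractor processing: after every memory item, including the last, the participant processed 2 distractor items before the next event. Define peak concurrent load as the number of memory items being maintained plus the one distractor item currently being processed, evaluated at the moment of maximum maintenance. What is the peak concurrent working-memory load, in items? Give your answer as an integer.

6

Maintenance is greatest during the distractor(s) after memory item 5: all 5 memory items are being held.
One distractor item is concurrently being processed.
Peak concurrent load = 5 + 1 = 6 items.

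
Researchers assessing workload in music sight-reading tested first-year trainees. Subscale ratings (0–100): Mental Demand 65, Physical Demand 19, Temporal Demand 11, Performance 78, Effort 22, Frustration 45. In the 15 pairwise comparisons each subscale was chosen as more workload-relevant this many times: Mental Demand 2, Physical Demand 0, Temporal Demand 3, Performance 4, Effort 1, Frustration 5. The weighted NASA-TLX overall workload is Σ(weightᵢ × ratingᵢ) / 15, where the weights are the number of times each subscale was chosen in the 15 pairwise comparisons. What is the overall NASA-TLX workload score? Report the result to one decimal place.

The tallies are the weights (they sum to 15).
Weighted sum = 2·65 + 0·19 + 3·11 + 4·78 + 1·22 + 5·45
            = 130 + 0 + 33 + 312 + 22 + 225 = 722.
Overall workload = 722 / 15 = 48.1333 ≈ 48.1.

48.1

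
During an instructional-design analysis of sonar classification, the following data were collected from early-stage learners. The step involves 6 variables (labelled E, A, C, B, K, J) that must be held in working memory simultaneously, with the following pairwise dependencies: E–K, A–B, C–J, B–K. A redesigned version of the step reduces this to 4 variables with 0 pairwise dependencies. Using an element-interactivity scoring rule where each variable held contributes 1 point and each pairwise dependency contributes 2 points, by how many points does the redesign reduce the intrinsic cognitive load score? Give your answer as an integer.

Original: 6 × 1 + 4 × 2 = 6 + 8 = 14.
Redesigned: 4 × 1 + 0 × 2 = 4 + 0 = 4.
Reduction = 14 − 4 = 10.

10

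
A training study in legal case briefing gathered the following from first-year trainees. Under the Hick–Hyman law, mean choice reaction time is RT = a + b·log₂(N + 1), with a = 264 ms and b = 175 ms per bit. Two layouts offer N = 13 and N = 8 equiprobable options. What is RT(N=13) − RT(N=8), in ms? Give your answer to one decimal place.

RT(13) = 264 + 175·log₂(14) = 264 + 175·3.8074 = 930.2950 ms.
RT(8) = 264 + 175·log₂(9) = 264 + 175·3.1699 = 818.7325 ms.
Difference = 930.2950 − 818.7325 = 111.5625 ≈ 111.6 ms.

111.6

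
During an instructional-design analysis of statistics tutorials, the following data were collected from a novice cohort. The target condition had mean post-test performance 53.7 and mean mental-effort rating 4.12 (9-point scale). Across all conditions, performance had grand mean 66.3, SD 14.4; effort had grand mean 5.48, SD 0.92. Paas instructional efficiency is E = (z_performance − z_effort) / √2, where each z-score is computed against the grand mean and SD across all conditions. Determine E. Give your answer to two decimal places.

z_performance = (53.7 − 66.3) / 14.4 = -12.6000 / 14.4 = -0.8750.
z_effort = (4.12 − 5.48) / 0.92 = -1.3600 / 0.92 = -1.4783.
z_P − z_E = -0.8750 − (-1.4783) = 0.6033.
E = 0.6033 / √2 = 0.6033 / 1.41421 = 0.4266 ≈ 0.43.

0.43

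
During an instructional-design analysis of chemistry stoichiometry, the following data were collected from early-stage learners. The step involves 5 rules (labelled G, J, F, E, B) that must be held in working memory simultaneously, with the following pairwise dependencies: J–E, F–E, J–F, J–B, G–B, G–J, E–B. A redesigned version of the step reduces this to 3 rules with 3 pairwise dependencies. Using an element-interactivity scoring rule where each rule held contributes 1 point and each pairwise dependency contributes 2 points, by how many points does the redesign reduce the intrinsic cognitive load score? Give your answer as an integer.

Original: 5 × 1 + 7 × 2 = 5 + 14 = 19.
Redesigned: 3 × 1 + 3 × 2 = 3 + 6 = 9.
Reduction = 19 − 9 = 10.

10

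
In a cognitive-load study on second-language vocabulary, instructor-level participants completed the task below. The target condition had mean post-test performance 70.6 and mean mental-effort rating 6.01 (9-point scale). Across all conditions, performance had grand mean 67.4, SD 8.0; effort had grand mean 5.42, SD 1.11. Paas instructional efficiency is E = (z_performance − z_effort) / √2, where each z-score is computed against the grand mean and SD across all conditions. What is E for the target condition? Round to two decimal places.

-0.09

z_performance = (70.6 − 67.4) / 8.0 = 3.2000 / 8.0 = 0.4000.
z_effort = (6.01 − 5.42) / 1.11 = 0.5900 / 1.11 = 0.5315.
z_P − z_E = 0.4000 − 0.5315 = -0.1315.
E = -0.1315 / √2 = -0.1315 / 1.41421 = -0.0930 ≈ -0.09.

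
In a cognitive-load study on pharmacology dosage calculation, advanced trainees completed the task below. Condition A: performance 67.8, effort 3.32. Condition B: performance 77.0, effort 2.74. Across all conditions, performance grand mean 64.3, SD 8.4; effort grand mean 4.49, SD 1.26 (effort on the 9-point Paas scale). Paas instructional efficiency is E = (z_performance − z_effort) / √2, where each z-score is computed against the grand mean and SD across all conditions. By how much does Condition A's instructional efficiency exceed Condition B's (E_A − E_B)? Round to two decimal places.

-1.10

Condition A: z_P = (67.8 − 64.3)/8.4 = 0.4167; z_E = (3.32 − 4.49)/1.26 = -0.9286; E_A = (0.4167 − (-0.9286))/√2 = 0.9513.
Condition B: z_P = (77.0 − 64.3)/8.4 = 1.5119; z_E = (2.74 − 4.49)/1.26 = -1.3889; E_B = (1.5119 − (-1.3889))/√2 = 2.0512.
E_A − E_B = 0.9513 − 2.0512 = -1.0999 ≈ -1.10.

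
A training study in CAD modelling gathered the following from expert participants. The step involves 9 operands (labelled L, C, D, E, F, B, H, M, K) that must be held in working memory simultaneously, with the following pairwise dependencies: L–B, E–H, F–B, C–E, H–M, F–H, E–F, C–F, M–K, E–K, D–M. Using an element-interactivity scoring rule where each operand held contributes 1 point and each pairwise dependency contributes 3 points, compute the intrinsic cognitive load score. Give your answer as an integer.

42

Count of operands held simultaneously: 9.
Count of pairwise dependencies listed: 11.
Element contribution: 9 × 1 = 9.
Interaction contribution: 11 × 3 = 33.
Intrinsic load = 9 + 33 = 42.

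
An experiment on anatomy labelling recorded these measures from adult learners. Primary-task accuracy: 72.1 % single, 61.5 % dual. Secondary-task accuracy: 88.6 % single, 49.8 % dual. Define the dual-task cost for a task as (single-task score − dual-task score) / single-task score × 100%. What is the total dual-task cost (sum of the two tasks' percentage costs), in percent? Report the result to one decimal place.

Primary cost = (72.1 − 61.5) / 72.1 × 100% = 14.7018%.
Secondary cost = (88.6 − 49.8) / 88.6 × 100% = 43.7923%.
Total = 14.7018% + 43.7923% = 58.4941% ≈ 58.5%.

58.5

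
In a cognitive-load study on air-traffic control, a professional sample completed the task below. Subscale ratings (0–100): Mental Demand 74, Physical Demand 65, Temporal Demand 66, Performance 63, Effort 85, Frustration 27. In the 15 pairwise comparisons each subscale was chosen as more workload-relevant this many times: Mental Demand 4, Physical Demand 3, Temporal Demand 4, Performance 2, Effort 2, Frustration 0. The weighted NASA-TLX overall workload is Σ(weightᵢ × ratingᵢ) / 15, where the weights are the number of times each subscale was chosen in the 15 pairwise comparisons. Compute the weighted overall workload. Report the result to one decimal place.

The tallies are the weights (they sum to 15).
Weighted sum = 4·74 + 3·65 + 4·66 + 2·63 + 2·85 + 0·27
            = 296 + 195 + 264 + 126 + 170 + 0 = 1051.
Overall workload = 1051 / 15 = 70.0667 ≈ 70.1.

70.1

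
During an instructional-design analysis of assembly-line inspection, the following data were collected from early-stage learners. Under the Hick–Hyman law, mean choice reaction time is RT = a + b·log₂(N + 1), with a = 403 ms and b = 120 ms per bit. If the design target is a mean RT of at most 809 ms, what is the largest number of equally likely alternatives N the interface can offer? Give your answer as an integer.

9

Set 403 + 120·log₂(N + 1) ≤ 809.
log₂(N + 1) ≤ (809 − 403) / 120 = 3.3833.
N + 1 ≤ 2^3.3833 = 10.4346.
N ≤ 9.4346, so the largest integer N is 9.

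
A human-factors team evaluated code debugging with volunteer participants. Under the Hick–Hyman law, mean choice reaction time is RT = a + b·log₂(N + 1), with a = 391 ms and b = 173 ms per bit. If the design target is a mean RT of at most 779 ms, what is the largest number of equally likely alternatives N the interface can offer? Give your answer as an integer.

3

Set 391 + 173·log₂(N + 1) ≤ 779.
log₂(N + 1) ≤ (779 − 391) / 173 = 2.2428.
N + 1 ≤ 2^2.2428 = 4.7331.
N ≤ 3.7331, so the largest integer N is 3.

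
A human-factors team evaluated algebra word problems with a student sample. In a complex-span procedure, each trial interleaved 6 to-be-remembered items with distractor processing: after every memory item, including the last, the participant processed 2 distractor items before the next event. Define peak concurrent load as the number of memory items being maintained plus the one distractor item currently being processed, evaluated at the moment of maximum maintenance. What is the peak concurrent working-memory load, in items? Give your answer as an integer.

7

Maintenance is greatest during the distractor(s) after memory item 6: all 6 memory items are being held.
One distractor item is concurrently being processed.
Peak concurrent load = 6 + 1 = 7 items.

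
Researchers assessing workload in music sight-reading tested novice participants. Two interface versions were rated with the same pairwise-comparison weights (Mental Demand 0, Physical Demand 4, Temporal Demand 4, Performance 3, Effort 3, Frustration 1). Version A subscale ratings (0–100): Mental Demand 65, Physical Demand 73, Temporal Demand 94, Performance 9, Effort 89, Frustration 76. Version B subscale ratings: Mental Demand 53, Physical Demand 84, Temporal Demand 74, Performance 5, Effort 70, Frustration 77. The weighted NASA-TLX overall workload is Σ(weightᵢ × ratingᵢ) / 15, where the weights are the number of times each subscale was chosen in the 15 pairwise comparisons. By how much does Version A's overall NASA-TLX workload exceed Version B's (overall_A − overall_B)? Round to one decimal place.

Version A weighted sum = 0·65 + 4·73 + 4·94 + 3·9 + 3·89 + 1·76 = 0 + 292 + 376 + 27 + 267 + 76 = 1038; overall_A = 1038/15 = 69.2000.
Version B weighted sum = 0·53 + 4·84 + 4·74 + 3·5 + 3·70 + 1·77 = 0 + 336 + 296 + 15 + 210 + 77 = 934; overall_B = 934/15 = 62.2667.
Difference = 69.2000 − 62.2667 = 6.9333 ≈ 6.9.

6.9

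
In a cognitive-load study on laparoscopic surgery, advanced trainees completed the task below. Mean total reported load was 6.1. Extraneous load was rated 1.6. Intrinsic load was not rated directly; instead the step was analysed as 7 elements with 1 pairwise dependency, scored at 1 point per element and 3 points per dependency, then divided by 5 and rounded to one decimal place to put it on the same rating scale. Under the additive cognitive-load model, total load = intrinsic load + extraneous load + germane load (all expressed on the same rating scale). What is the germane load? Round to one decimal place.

Intrinsic (element-interactivity): (7 × 1 + 1 × 3) / 5 = 10 / 5 = 2.0000 → 2.0.
germane load = total − intrinsic − extraneous
             = 6.1 − 2.0 − 1.6 = 2.5.

2.5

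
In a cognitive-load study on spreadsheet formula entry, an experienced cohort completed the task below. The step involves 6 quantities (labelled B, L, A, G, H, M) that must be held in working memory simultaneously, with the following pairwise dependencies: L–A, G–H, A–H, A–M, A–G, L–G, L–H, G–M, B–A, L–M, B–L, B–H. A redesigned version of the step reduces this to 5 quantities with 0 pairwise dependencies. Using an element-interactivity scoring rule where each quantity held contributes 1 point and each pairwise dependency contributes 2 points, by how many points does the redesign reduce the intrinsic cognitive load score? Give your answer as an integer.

25

Original: 6 × 1 + 12 × 2 = 6 + 24 = 30.
Redesigned: 5 × 1 + 0 × 2 = 5 + 0 = 5.
Reduction = 30 − 5 = 25.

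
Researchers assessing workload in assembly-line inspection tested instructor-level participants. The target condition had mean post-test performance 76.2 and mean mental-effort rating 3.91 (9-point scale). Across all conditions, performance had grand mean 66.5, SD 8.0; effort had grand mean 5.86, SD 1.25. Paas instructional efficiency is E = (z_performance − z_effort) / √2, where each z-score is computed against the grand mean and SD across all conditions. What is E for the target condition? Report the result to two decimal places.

z_performance = (76.2 − 66.5) / 8.0 = 9.7000 / 8.0 = 1.2125.
z_effort = (3.91 − 5.86) / 1.25 = -1.9500 / 1.25 = -1.5600.
z_P − z_E = 1.2125 − (-1.5600) = 2.7725.
E = 2.7725 / √2 = 2.7725 / 1.41421 = 1.9605 ≈ 1.96.

1.96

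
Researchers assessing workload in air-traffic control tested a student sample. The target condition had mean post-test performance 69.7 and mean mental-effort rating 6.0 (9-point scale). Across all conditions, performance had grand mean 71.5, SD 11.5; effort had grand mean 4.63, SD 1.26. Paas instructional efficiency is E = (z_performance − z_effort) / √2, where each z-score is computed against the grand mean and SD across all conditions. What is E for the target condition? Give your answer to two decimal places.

z_performance = (69.7 − 71.5) / 11.5 = -1.8000 / 11.5 = -0.1565.
z_effort = (6.0 − 4.63) / 1.26 = 1.3700 / 1.26 = 1.0873.
z_P − z_E = -0.1565 − 1.0873 = -1.2438.
E = -1.2438 / √2 = -1.2438 / 1.41421 = -0.8795 ≈ -0.88.

-0.88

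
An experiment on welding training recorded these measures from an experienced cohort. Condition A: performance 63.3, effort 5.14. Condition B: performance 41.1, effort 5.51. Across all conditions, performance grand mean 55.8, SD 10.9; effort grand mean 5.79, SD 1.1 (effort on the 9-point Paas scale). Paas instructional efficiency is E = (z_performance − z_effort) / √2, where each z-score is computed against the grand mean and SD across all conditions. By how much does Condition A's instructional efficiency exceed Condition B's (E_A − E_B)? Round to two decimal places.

Condition A: z_P = (63.3 − 55.8)/10.9 = 0.6881; z_E = (5.14 − 5.79)/1.1 = -0.5909; E_A = (0.6881 − (-0.5909))/√2 = 0.9044.
Condition B: z_P = (41.1 − 55.8)/10.9 = -1.3486; z_E = (5.51 − 5.79)/1.1 = -0.2545; E_B = (-1.3486 − (-0.2545))/√2 = -0.7736.
E_A − E_B = 0.9044 − (-0.7736) = 1.6780 ≈ 1.68.

1.68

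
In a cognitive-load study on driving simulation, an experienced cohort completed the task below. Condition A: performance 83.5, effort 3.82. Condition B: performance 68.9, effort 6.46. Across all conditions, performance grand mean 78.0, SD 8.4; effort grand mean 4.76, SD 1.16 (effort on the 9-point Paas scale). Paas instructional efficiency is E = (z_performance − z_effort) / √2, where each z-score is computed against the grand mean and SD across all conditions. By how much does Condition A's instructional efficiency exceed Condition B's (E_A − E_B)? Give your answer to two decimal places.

2.84

Condition A: z_P = (83.5 − 78.0)/8.4 = 0.6548; z_E = (3.82 − 4.76)/1.16 = -0.8103; E_A = (0.6548 − (-0.8103))/√2 = 1.0360.
Condition B: z_P = (68.9 − 78.0)/8.4 = -1.0833; z_E = (6.46 − 4.76)/1.16 = 1.4655; E_B = (-1.0833 − 1.4655)/√2 = -1.8023.
E_A − E_B = 1.0360 − (-1.8023) = 2.8383 ≈ 2.84.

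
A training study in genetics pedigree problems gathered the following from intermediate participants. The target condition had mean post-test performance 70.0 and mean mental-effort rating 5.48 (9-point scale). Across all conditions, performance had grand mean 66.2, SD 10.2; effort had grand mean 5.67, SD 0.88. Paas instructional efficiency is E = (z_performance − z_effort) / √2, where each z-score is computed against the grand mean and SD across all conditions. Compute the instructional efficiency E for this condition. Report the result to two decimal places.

0.42

z_performance = (70.0 − 66.2) / 10.2 = 3.8000 / 10.2 = 0.3725.
z_effort = (5.48 − 5.67) / 0.88 = -0.1900 / 0.88 = -0.2159.
z_P − z_E = 0.3725 − (-0.2159) = 0.5884.
E = 0.5884 / √2 = 0.5884 / 1.41421 = 0.4161 ≈ 0.42.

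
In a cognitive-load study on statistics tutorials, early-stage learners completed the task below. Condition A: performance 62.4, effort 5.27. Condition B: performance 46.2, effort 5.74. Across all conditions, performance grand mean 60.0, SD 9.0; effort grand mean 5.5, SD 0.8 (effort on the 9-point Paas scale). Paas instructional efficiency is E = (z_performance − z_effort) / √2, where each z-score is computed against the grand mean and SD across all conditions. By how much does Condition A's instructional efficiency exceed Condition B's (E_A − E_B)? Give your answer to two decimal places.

Condition A: z_P = (62.4 − 60.0)/9.0 = 0.2667; z_E = (5.27 − 5.5)/0.8 = -0.2875; E_A = (0.2667 − (-0.2875))/√2 = 0.3919.
Condition B: z_P = (46.2 − 60.0)/9.0 = -1.5333; z_E = (5.74 − 5.5)/0.8 = 0.3000; E_B = (-1.5333 − 0.3000)/√2 = -1.2963.
E_A − E_B = 0.3919 − (-1.2963) = 1.6882 ≈ 1.69.

1.69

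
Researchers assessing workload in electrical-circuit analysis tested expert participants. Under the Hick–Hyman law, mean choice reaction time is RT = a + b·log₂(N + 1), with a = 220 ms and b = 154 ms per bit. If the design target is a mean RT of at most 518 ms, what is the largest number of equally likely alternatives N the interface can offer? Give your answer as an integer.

2

Set 220 + 154·log₂(N + 1) ≤ 518.
log₂(N + 1) ≤ (518 − 220) / 154 = 1.9351.
N + 1 ≤ 2^1.9351 = 3.8240.
N ≤ 2.8240, so the largest integer N is 2.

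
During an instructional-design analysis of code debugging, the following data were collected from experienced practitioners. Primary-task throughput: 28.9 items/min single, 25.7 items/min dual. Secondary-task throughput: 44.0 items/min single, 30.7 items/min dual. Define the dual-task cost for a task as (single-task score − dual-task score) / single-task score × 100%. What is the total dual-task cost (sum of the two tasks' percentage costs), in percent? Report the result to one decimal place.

Primary cost = (28.9 − 25.7) / 28.9 × 100% = 11.0727%.
Secondary cost = (44.0 − 30.7) / 44.0 × 100% = 30.2273%.
Total = 11.0727% + 30.2273% = 41.3000% ≈ 41.3%.

41.3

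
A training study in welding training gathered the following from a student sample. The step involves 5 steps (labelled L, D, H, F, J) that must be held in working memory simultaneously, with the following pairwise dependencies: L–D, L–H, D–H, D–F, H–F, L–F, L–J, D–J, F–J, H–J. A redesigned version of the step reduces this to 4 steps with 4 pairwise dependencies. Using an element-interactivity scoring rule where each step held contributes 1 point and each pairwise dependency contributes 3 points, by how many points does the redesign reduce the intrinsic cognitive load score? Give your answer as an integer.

Original: 5 × 1 + 10 × 3 = 5 + 30 = 35.
Redesigned: 4 × 1 + 4 × 3 = 4 + 12 = 16.
Reduction = 35 − 16 = 19.

19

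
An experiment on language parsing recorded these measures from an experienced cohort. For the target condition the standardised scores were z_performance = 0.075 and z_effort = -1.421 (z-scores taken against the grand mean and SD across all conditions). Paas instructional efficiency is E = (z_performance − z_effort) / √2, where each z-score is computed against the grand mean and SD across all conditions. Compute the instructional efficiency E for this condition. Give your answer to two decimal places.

1.06

z_P − z_E = 0.075 − (-1.421) = 1.4960.
E = 1.4960 / √2 = 1.4960 / 1.41421 = 1.0578 ≈ 1.06.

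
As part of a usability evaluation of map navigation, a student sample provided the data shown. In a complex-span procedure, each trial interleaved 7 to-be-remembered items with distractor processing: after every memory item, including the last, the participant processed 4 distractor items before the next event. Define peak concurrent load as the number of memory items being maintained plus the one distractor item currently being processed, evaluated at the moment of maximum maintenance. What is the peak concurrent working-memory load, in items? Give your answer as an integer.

8

Maintenance is greatest during the distractor(s) after memory item 7: all 7 memory items are being held.
One distractor item is concurrently being processed.
Peak concurrent load = 7 + 1 = 8 items.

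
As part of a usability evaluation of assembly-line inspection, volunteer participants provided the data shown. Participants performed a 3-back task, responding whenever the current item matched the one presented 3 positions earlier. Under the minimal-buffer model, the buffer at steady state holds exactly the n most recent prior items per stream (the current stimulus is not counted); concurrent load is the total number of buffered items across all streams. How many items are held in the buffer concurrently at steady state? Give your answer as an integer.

The buffer holds the 3 most recent prior items.
Steady-state concurrent load = 3 items.

3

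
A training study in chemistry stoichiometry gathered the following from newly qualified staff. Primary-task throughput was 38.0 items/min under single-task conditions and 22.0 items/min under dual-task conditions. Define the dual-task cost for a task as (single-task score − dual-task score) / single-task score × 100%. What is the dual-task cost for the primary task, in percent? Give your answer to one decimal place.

Cost = (38.0 − 22.0) / 38.0 × 100%
     = 16.0000 / 38.0 × 100% = 42.1053%.
≈ 42.1%.

42.1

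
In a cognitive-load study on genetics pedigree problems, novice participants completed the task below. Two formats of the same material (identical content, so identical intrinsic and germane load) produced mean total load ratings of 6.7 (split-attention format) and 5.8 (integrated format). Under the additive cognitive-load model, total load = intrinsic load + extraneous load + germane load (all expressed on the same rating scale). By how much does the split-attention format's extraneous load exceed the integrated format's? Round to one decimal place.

0.9

Intrinsic and germane load are equal across formats, so the difference in total load equals the difference in extraneous load.
Extraneous-load difference = 6.7 − 5.8 = 0.9.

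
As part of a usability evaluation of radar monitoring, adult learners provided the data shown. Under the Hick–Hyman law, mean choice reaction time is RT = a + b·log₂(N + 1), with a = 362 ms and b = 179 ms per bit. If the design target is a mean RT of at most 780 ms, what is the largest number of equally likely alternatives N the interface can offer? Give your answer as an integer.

Set 362 + 179·log₂(N + 1) ≤ 780.
log₂(N + 1) ≤ (780 − 362) / 179 = 2.3352.
N + 1 ≤ 2^2.3352 = 5.0462.
N ≤ 4.0462, so the largest integer N is 4.

4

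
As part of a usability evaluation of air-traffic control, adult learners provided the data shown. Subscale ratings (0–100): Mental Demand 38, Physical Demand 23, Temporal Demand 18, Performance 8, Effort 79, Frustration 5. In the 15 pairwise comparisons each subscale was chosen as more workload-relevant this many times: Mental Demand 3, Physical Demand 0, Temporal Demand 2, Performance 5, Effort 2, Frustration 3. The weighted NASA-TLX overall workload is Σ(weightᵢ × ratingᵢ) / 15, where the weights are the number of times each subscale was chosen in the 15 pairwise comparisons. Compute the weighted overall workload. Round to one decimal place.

The tallies are the weights (they sum to 15).
Weighted sum = 3·38 + 0·23 + 2·18 + 5·8 + 2·79 + 3·5
            = 114 + 0 + 36 + 40 + 158 + 15 = 363.
Overall workload = 363 / 15 = 24.2000 ≈ 24.2.

24.2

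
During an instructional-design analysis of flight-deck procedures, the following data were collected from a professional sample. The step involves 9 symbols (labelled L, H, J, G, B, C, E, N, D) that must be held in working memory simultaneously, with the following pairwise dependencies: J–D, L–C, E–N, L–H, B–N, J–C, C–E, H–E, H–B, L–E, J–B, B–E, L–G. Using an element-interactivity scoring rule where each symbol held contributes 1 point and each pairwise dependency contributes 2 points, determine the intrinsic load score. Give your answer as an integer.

35

Count of symbols held simultaneously: 9.
Count of pairwise dependencies listed: 13.
Element contribution: 9 × 1 = 9.
Interaction contribution: 13 × 2 = 26.
Intrinsic load = 9 + 26 = 35.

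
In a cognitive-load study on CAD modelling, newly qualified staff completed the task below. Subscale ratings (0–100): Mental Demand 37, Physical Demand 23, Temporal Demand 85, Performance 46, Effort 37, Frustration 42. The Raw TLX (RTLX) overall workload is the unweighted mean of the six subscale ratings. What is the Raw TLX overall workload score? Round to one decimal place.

Sum of ratings = 37 + 23 + 85 + 46 + 37 + 42 = 270.
RTLX = 270 / 6 = 45.0000 ≈ 45.0.

45.0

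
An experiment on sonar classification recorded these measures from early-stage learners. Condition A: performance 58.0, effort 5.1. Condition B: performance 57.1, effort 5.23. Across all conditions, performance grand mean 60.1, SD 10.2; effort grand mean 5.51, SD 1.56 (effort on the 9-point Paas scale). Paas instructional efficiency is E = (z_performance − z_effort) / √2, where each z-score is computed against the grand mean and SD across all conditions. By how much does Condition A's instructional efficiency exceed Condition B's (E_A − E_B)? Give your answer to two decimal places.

Condition A: z_P = (58.0 − 60.1)/10.2 = -0.2059; z_E = (5.1 − 5.51)/1.56 = -0.2628; E_A = (-0.2059 − (-0.2628))/√2 = 0.0402.
Condition B: z_P = (57.1 − 60.1)/10.2 = -0.2941; z_E = (5.23 − 5.51)/1.56 = -0.1795; E_B = (-0.2941 − (-0.1795))/√2 = -0.0810.
E_A − E_B = 0.0402 − (-0.0810) = 0.1212 ≈ 0.12.

0.12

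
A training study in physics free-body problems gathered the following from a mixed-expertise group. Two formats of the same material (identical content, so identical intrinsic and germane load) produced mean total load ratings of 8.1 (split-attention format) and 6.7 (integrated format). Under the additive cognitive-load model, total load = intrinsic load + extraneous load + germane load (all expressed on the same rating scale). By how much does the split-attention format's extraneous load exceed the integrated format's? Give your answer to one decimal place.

Intrinsic and germane load are equal across formats, so the difference in total load equals the difference in extraneous load.
Extraneous-load difference = 8.1 − 6.7 = 1.4.

1.4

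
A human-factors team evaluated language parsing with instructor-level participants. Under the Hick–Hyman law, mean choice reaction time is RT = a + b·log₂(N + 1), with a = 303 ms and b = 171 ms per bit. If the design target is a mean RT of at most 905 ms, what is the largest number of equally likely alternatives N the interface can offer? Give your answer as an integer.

10

Set 303 + 171·log₂(N + 1) ≤ 905.
log₂(N + 1) ≤ (905 − 303) / 171 = 3.5205.
N + 1 ≤ 2^3.5205 = 11.4756.
N ≤ 10.4756, so the largest integer N is 10.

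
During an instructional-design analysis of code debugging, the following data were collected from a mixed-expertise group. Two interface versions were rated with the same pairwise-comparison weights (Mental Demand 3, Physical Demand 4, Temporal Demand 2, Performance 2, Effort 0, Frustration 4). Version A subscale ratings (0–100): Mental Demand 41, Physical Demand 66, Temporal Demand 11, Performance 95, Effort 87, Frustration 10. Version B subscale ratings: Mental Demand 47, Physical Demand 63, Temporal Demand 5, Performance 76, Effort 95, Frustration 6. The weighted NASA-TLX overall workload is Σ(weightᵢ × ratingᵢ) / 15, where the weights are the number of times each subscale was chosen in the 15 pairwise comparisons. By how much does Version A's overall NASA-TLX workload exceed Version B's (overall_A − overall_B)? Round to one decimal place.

4.0

Version A weighted sum = 3·41 + 4·66 + 2·11 + 2·95 + 0·87 + 4·10 = 123 + 264 + 22 + 190 + 0 + 40 = 639; overall_A = 639/15 = 42.6000.
Version B weighted sum = 3·47 + 4·63 + 2·5 + 2·76 + 0·95 + 4·6 = 141 + 252 + 10 + 152 + 0 + 24 = 579; overall_B = 579/15 = 38.6000.
Difference = 42.6000 − 38.6000 = 4.0000 ≈ 4.0.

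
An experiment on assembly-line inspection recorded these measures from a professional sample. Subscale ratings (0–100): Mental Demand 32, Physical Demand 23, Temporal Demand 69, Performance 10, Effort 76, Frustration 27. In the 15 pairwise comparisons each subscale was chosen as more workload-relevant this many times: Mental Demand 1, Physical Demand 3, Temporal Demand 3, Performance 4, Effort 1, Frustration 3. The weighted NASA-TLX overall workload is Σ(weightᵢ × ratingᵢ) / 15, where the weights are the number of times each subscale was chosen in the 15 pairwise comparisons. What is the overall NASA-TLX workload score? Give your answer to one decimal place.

The tallies are the weights (they sum to 15).
Weighted sum = 1·32 + 3·23 + 3·69 + 4·10 + 1·76 + 3·27
            = 32 + 69 + 207 + 40 + 76 + 81 = 505.
Overall workload = 505 / 15 = 33.6667 ≈ 33.7.

33.7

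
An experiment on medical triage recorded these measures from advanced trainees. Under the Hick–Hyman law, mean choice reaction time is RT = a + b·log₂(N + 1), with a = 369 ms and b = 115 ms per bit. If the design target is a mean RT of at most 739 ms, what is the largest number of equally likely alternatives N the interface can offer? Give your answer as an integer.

Set 369 + 115·log₂(N + 1) ≤ 739.
log₂(N + 1) ≤ (739 − 369) / 115 = 3.2174.
N + 1 ≤ 2^3.2174 = 9.3011.
N ≤ 8.3011, so the largest integer N is 8.

8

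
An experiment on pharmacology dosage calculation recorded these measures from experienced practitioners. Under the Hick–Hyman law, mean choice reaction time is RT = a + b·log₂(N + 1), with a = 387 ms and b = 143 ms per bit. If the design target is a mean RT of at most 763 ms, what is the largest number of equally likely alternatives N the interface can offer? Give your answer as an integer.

Set 387 + 143·log₂(N + 1) ≤ 763.
log₂(N + 1) ≤ (763 − 387) / 143 = 2.6294.
N + 1 ≤ 2^2.6294 = 6.1877.
N ≤ 5.1877, so the largest integer N is 5.

5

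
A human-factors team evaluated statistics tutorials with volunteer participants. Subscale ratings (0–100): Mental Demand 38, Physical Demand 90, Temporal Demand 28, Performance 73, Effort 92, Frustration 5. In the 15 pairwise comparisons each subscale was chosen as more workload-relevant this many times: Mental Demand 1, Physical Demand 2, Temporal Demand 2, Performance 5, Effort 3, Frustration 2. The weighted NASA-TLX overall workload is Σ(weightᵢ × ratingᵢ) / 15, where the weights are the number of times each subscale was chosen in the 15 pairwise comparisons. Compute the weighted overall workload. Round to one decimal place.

61.7

The tallies are the weights (they sum to 15).
Weighted sum = 1·38 + 2·90 + 2·28 + 5·73 + 3·92 + 2·5
            = 38 + 180 + 56 + 365 + 276 + 10 = 925.
Overall workload = 925 / 15 = 61.6667 ≈ 61.7.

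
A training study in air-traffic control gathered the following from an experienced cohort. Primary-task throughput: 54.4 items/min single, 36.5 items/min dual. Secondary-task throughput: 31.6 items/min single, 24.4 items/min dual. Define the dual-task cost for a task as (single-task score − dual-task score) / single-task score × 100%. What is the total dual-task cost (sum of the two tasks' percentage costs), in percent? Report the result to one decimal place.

Primary cost = (54.4 − 36.5) / 54.4 × 100% = 32.9044%.
Secondary cost = (31.6 − 24.4) / 31.6 × 100% = 22.7848%.
Total = 32.9044% + 22.7848% = 55.6892% ≈ 55.7%.

55.7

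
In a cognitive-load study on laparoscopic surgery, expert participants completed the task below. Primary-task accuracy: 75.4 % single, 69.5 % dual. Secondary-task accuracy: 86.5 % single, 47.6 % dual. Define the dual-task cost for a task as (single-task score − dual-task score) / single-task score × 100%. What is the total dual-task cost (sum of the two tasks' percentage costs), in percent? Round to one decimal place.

52.8

Primary cost = (75.4 − 69.5) / 75.4 × 100% = 7.8249%.
Secondary cost = (86.5 − 47.6) / 86.5 × 100% = 44.9711%.
Total = 7.8249% + 44.9711% = 52.7960% ≈ 52.8%.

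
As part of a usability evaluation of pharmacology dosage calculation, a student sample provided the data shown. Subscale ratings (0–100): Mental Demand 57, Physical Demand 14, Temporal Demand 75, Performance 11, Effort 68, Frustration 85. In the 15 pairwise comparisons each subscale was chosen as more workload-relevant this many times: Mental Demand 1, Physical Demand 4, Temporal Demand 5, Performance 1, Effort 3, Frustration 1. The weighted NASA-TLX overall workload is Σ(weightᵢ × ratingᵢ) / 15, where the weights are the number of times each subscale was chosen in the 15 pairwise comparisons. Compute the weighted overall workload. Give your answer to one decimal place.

The tallies are the weights (they sum to 15).
Weighted sum = 1·57 + 4·14 + 5·75 + 1·11 + 3·68 + 1·85
            = 57 + 56 + 375 + 11 + 204 + 85 = 788.
Overall workload = 788 / 15 = 52.5333 ≈ 52.5.

52.5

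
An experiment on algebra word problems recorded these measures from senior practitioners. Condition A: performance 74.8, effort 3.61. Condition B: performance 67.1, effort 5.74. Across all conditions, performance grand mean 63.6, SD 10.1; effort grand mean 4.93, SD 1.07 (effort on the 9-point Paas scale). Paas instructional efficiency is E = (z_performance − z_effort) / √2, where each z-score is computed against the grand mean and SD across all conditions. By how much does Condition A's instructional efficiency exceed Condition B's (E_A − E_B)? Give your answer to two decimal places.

Condition A: z_P = (74.8 − 63.6)/10.1 = 1.1089; z_E = (3.61 − 4.93)/1.07 = -1.2336; E_A = (1.1089 − (-1.2336))/√2 = 1.6564.
Condition B: z_P = (67.1 − 63.6)/10.1 = 0.3465; z_E = (5.74 − 4.93)/1.07 = 0.7570; E_B = (0.3465 − 0.7570)/√2 = -0.2903.
E_A − E_B = 1.6564 − (-0.2903) = 1.9467 ≈ 1.95.

1.95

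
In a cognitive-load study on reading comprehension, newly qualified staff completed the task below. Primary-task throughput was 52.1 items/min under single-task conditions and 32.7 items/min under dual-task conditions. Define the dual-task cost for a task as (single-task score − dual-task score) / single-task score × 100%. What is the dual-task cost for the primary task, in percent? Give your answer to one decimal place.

37.2

Cost = (52.1 − 32.7) / 52.1 × 100%
     = 19.4000 / 52.1 × 100% = 37.2361%.
≈ 37.2%.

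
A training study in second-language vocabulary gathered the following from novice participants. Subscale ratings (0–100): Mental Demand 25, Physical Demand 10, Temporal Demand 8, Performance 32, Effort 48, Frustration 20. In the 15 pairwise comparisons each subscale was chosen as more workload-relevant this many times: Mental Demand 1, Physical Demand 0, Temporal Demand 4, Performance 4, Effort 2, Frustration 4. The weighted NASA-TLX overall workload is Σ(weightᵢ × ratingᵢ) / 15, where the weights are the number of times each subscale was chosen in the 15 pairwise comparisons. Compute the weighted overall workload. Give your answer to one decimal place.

The tallies are the weights (they sum to 15).
Weighted sum = 1·25 + 0·10 + 4·8 + 4·32 + 2·48 + 4·20
            = 25 + 0 + 32 + 128 + 96 + 80 = 361.
Overall workload = 361 / 15 = 24.0667 ≈ 24.1.

24.1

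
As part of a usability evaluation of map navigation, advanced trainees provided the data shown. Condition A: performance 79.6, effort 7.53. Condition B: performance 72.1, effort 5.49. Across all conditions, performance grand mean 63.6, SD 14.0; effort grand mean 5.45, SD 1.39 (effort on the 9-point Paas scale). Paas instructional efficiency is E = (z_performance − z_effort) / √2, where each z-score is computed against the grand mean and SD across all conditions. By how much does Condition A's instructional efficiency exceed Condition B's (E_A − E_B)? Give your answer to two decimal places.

-0.66

Condition A: z_P = (79.6 − 63.6)/14.0 = 1.1429; z_E = (7.53 − 5.45)/1.39 = 1.4964; E_A = (1.1429 − 1.4964)/√2 = -0.2500.
Condition B: z_P = (72.1 − 63.6)/14.0 = 0.6071; z_E = (5.49 − 5.45)/1.39 = 0.0288; E_B = (0.6071 − 0.0288)/√2 = 0.4089.
E_A − E_B = -0.2500 − 0.4089 = -0.6589 ≈ -0.66.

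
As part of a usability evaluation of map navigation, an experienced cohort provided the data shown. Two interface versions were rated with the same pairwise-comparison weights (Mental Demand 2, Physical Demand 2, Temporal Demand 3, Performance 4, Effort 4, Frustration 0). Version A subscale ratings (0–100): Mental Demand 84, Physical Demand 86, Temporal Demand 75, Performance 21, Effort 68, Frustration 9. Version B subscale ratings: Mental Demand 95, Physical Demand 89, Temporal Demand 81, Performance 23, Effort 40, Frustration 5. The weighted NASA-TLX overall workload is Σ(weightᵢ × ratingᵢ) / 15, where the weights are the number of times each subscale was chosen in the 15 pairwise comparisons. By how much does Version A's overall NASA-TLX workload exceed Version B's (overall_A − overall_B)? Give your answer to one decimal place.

3.9

Version A weighted sum = 2·84 + 2·86 + 3·75 + 4·21 + 4·68 + 0·9 = 168 + 172 + 225 + 84 + 272 + 0 = 921; overall_A = 921/15 = 61.4000.
Version B weighted sum = 2·95 + 2·89 + 3·81 + 4·23 + 4·40 + 0·5 = 190 + 178 + 243 + 92 + 160 + 0 = 863; overall_B = 863/15 = 57.5333.
Difference = 61.4000 − 57.5333 = 3.8667 ≈ 3.9.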